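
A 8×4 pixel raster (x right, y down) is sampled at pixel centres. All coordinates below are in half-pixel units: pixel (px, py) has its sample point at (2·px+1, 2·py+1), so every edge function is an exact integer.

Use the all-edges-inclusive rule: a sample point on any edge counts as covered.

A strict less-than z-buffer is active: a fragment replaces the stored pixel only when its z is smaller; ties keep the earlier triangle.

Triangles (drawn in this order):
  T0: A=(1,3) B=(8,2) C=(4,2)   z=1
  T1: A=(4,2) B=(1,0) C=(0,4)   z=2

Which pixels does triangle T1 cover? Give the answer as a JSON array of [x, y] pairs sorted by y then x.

T0:
  2·area = 4  (B↔C swapped to make it positive)
  edge (1, 3)→(4, 2): d=(3,-1) inclusive
  edge (4, 2)→(8, 2): d=(4,0) inclusive
  edge (8, 2)→(1, 3): d=(-7,1) inclusive
    (3,0)@(7, 1): e=[0,-4,8] → ·  [on edge]
    (7,0)@(15, 1): e=[8,-4,0] → ·  [on edge]
    (0,1)@(1, 3): e=[0,4,0] → █  [on edge]
    (1,1)@(3, 3): e=[2,4,-2] → ·
    (0,2)@(1, 5): e=[6,12,-14] → ·
  covered (1 px):
    · · · · · · · ·
    █ · · · · · · ·
    · · · · · · · ·
    · · · · · · · ·
T1:
  2·area = 14  (B↔C swapped to make it positive)
  edge (4, 2)→(0, 4): d=(-4,2) inclusive
  edge (0, 4)→(1, 0): d=(1,-4) inclusive
  edge (1, 0)→(4, 2): d=(3,2) inclusive
    (0,0)@(1, 1): e=[10,1,3] → █
    (1,0)@(3, 1): e=[6,9,-1] → ·
    (0,1)@(1, 3): e=[2,3,9] → █
    (1,1)@(3, 3): e=[-2,11,5] → ·
    (0,2)@(1, 5): e=[-6,5,15] → ·
  covered (2 px):
    █ · · · · · · ·
    █ · · · · · · ·
    · · · · · · · ·
    · · · · · · · ·

Result: [[0,0],[0,1]]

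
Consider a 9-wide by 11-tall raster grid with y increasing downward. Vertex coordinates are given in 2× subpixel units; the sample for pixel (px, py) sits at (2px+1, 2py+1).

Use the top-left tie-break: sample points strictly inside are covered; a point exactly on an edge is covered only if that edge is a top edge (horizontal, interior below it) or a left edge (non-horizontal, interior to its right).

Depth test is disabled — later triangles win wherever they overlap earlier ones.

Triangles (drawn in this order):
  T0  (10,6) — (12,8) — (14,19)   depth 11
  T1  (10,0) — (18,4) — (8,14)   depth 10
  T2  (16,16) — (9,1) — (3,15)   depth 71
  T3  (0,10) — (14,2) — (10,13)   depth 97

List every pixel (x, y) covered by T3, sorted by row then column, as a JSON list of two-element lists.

T0:
  2·area = 18
  edge (10, 6)→(12, 8): d=(2,2) right/bottom  bias=-1
  edge (12, 8)→(14, 19): d=(2,11) right/bottom  bias=-1
  edge (14, 19)→(10, 6): d=(-4,-13) top-left  bias=+0
    (2,0)@(5, 1): e=[0,63,-45] → ·  [on edge]
    (3,1)@(7, 3): e=[0,45,-27] → ·  [on edge]
    (4,2)@(9, 5): e=[0,27,-9] → ·  [on edge]
    (5,3)@(11, 7): e=[0,9,9] → ·  [on edge]
    (5,4)@(11, 9): e=[4,13,1] → #
    (6,4)@(13, 9): e=[0,-9,27] → ·  [on edge]
    (5,5)@(11, 11): e=[8,17,-7] → ·
    (7,5)@(15, 11): e=[0,-27,45] → ·  [on edge]
    (8,6)@(17, 13): e=[0,-45,63] → ·  [on edge]
    (6,7)@(13, 15): e=[12,3,3] → #
    (7,7)@(15, 15): e=[8,-19,29] → ·
    (6,8)@(13, 17): e=[16,7,-5] → ·
  covered (2 px):
    · · · · · · · · ·
    · · · · · · · · ·
    · · · · · · · · ·
    · · · · · · · · ·
    · · · · · # · · ·
    · · · · · · · · ·
    · · · · · · · · ·
    · · · · · · # · ·
    · · · · · · · · ·
    · · · · · · · · ·
    · · · · · · · · ·
T1:
  2·area = 120
  edge (10, 0)→(18, 4): d=(8,4) right/bottom  bias=-1
  edge (18, 4)→(8, 14): d=(-10,10) right/bottom  bias=-1
  edge (8, 14)→(10, 0): d=(2,-14) top-left  bias=+0
    (5,0)@(11, 1): e=[4,100,16] → #
    (6,0)@(13, 1): e=[-4,80,44] → ·
    (5,1)@(11, 3): e=[20,80,20] → #
    (6,1)@(13, 3): e=[12,60,48] → #
    (7,1)@(15, 3): e=[4,40,76] → #
    (8,1)@(17, 3): e=[-4,20,104] → ·
    (5,2)@(11, 5): e=[36,60,24] → #
    (8,2)@(17, 5): e=[12,0,108] → ·  [on edge]
    (4,3)@(9, 7): e=[60,60,0] → #  [on edge]
    (7,3)@(15, 7): e=[36,0,84] → ·  [on edge]
    (4,4)@(9, 9): e=[76,40,4] → #
    (6,4)@(13, 9): e=[60,0,60] → ·  [on edge]
    (5,5)@(11, 11): e=[84,0,36] → ·  [on edge]
    (4,6)@(9, 13): e=[108,0,12] → ·  [on edge]
    (3,7)@(7, 15): e=[132,0,-12] → ·  [on edge]
    (2,8)@(5, 17): e=[156,0,-36] → ·  [on edge]
    (1,9)@(3, 19): e=[180,0,-60] → ·  [on edge]
    (0,10)@(1, 21): e=[204,0,-84] → ·  [on edge]
    (3,10)@(7, 21): e=[180,-60,0] → ·  [on edge]
  covered (13 px):
    · · · · · # · · ·
    · · · · · # # # ·
    · · · · · # # # ·
    · · · · # # # · ·
    · · · · # # · · ·
    · · · · # · · · ·
    · · · · · · · · ·
    · · · · · · · · ·
    · · · · · · · · ·
    · · · · · · · · ·
    · · · · · · · · ·
T2:
  2·area = 188  (B↔C swapped to make it positive)
  edge (16, 16)→(3, 15): d=(-13,-1) top-left  bias=+0
  edge (3, 15)→(9, 1): d=(6,-14) top-left  bias=+0
  edge (9, 1)→(16, 16): d=(7,15) right/bottom  bias=-1
    (4,0)@(9, 1): e=[188,0,0] → ·  [on edge]
    (4,1)@(9, 3): e=[162,12,14] → #
    (5,1)@(11, 3): e=[164,40,-16] → ·
    (4,2)@(9, 5): e=[136,24,28] → #
    (5,2)@(11, 5): e=[138,52,-2] → ·
    (3,3)@(7, 7): e=[108,8,72] → #
    (5,3)@(11, 7): e=[112,64,12] → #
    (6,3)@(13, 7): e=[114,92,-18] → ·
    (3,4)@(7, 9): e=[82,20,86] → #
    (6,4)@(13, 9): e=[88,104,-4] → ·
    (2,5)@(5, 11): e=[54,4,130] → #
    (6,5)@(13, 11): e=[62,116,10] → #
    (1,7)@(3, 15): e=[0,0,188] → #  [on edge]
  covered (25 px):
    · · · · · · · · ·
    · · · · # · · · ·
    · · · · # · · · ·
    · · · # # # · · ·
    · · · # # # · · ·
    · · # # # # # · ·
    · · # # # # # · ·
    · # # # # # # # ·
    · · · · · · · · ·
    · · · · · · · · ·
    · · · · · · · · ·
T3:
  2·area = 122
  edge (0, 10)→(14, 2): d=(14,-8) top-left  bias=+0
  edge (14, 2)→(10, 13): d=(-4,11) right/bottom  bias=-1
  edge (10, 13)→(0, 10): d=(-10,-3) top-left  bias=+0
    (6,1)@(13, 3): e=[6,7,109] → #
    (7,1)@(15, 3): e=[22,-15,115] → ·
    (4,2)@(9, 5): e=[2,43,77] → #
    (5,2)@(11, 5): e=[18,21,83] → #
    (6,2)@(13, 5): e=[34,-1,89] → ·
    (3,3)@(7, 7): e=[14,57,51] → #
    (6,3)@(13, 7): e=[62,-9,69] → ·
    (1,4)@(3, 9): e=[10,93,19] → #
    (2,4)@(5, 9): e=[26,71,25] → #
    (6,4)@(13, 9): e=[90,-17,49] → ·
    (1,5)@(3, 11): e=[38,85,-1] → ·
    (2,5)@(5, 11): e=[54,63,5] → #
  covered (14 px):
    · · · · · · · · ·
    · · · · · · # · ·
    · · · · # # · · ·
    · · · # # # · · ·
    · # # # # # · · ·
    · · # # # · · · ·
    · · · · · · · · ·
    · · · · · · · · ·
    · · · · · · · · ·
    · · · · · · · · ·
    · · · · · · · · ·

Final: [[6,1],[4,2],[5,2],[3,3],[4,3],[5,3],[1,4],[2,4],[3,4],[4,4],[5,4],[2,5],[3,5],[4,5]]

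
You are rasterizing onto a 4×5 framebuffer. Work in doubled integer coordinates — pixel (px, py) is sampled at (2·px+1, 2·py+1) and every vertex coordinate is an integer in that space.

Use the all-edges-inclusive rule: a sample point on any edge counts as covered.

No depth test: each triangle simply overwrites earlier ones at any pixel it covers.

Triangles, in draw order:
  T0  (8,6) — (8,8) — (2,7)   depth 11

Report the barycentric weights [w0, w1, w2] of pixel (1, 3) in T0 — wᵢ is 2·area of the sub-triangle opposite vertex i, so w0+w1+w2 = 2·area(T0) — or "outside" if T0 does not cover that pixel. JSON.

T0:
  2·area = 12
  edge (8, 6)→(8, 8): d=(0,2) inclusive
  edge (8, 8)→(2, 7): d=(-6,-1) inclusive
  edge (2, 7)→(8, 6): d=(6,-1) inclusive
    (1,3)@(3, 7): e=[10,1,1] → █
    (2,3)@(5, 7): e=[6,3,3] → █
    (3,3)@(7, 7): e=[2,5,5] → █
    (1,4)@(3, 9): e=[10,-11,13] → ·
    (2,4)@(5, 9): e=[6,-9,15] → ·
    (3,4)@(7, 9): e=[2,-7,17] → ·
  covered (3 px):
    · · · ·
    · · · ·
    · · · ·
    · █ █ █
    · · · ·

Answer: [1,1,10]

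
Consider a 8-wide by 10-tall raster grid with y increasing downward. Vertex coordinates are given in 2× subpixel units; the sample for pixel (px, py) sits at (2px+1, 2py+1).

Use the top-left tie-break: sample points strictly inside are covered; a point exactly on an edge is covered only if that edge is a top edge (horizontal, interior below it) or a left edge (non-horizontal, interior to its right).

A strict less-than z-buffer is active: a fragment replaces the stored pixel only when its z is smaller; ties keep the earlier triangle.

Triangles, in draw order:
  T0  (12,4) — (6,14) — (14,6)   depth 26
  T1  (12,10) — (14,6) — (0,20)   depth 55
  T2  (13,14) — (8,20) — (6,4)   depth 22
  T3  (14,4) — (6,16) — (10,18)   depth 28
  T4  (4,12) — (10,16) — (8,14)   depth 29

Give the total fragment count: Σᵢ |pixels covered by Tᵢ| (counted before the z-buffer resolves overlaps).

T0:
  2·area = 32  (B↔C swapped to make it positive)
  edge (12, 4)→(14, 6): d=(2,2) right/bottom  bias=-1
  edge (14, 6)→(6, 14): d=(-8,8) right/bottom  bias=-1
  edge (6, 14)→(12, 4): d=(6,-10) top-left  bias=+0
    (4,0)@(9, 1): e=[0,80,-48] → .  [on edge]
    (5,1)@(11, 3): e=[0,48,-16] → .  [on edge]
    (6,2)@(13, 5): e=[0,16,16] → .  [on edge]
    (7,2)@(15, 5): e=[-4,0,36] → .  [on edge]
    (5,3)@(11, 7): e=[8,16,8] → X
    (6,3)@(13, 7): e=[4,0,28] → .  [on edge]
    (7,3)@(15, 7): e=[0,-16,48] → .  [on edge]
    (4,4)@(9, 9): e=[16,16,0] → X  [on edge]
    (5,4)@(11, 9): e=[12,0,20] → .  [on edge]
    (4,5)@(9, 11): e=[20,0,12] → .  [on edge]
    (3,6)@(7, 13): e=[28,0,4] → .  [on edge]
    (2,7)@(5, 15): e=[36,0,-4] → .  [on edge]
    (1,8)@(3, 17): e=[44,0,-12] → .  [on edge]
    (0,9)@(1, 19): e=[52,0,-20] → .  [on edge]
    (1,9)@(3, 19): e=[48,-16,0] → .  [on edge]
  covered (2 px):
    . . . . . . . .
    . . . . . . . .
    . . . . . . . .
    . . . . . X . .
    . . . . X . . .
    . . . . . . . .
    . . . . . . . .
    . . . . . . . .
    . . . . . . . .
    . . . . . . . .
T1:
  2·area = 28  (B↔C swapped to make it positive)
  edge (12, 10)→(0, 20): d=(-12,10) right/bottom  bias=-1
  edge (0, 20)→(14, 6): d=(14,-14) top-left  bias=+0
  edge (14, 6)→(12, 10): d=(-2,4) right/bottom  bias=-1
    (7,2)@(15, 5): e=[30,0,-2] → .  [on edge]
    (6,3)@(13, 7): e=[26,0,2] → X  [on edge]
    (7,3)@(15, 7): e=[6,28,-6] → .
    (5,4)@(11, 9): e=[22,0,6] → X  [on edge]
    (6,4)@(13, 9): e=[2,28,-2] → .
    (4,5)@(9, 11): e=[18,0,10] → X  [on edge]
    (5,5)@(11, 11): e=[-2,28,2] → .
    (3,6)@(7, 13): e=[14,0,14] → X  [on edge]
    (4,6)@(9, 13): e=[-6,28,6] → .
    (2,7)@(5, 15): e=[10,0,18] → X  [on edge]
    (3,7)@(7, 15): e=[-10,28,10] → .
    (1,8)@(3, 17): e=[6,0,22] → X  [on edge]
    (0,9)@(1, 19): e=[2,0,26] → X  [on edge]
  covered (7 px):
    . . . . . . . .
    . . . . . . . .
    . . . . . . . .
    . . . . . . X .
    . . . . . X . .
    . . . . X . . .
    . . . X . . . .
    . . X . . . . .
    . X . . . . . .
    X . . . . . . .
T2:
  2·area = 92
  edge (13, 14)→(8, 20): d=(-5,6) right/bottom  bias=-1
  edge (8, 20)→(6, 4): d=(-2,-16) top-left  bias=+0
  edge (6, 4)→(13, 14): d=(7,10) right/bottom  bias=-1
    (3,3)@(7, 7): e=[71,10,11] → X
    (4,3)@(9, 7): e=[59,42,-9] → .
    (3,4)@(7, 9): e=[61,6,25] → X
    (4,4)@(9, 9): e=[49,38,5] → X
    (5,4)@(11, 9): e=[37,70,-15] → .
    (3,5)@(7, 11): e=[51,2,39] → X
    (5,5)@(11, 11): e=[27,66,-1] → .
    (3,6)@(7, 13): e=[41,-2,53] → .
    (4,6)@(9, 13): e=[29,30,33] → X
    (5,6)@(11, 13): e=[17,62,13] → X
    (6,6)@(13, 13): e=[5,94,-7] → .
    (4,7)@(9, 15): e=[19,26,47] → X
  covered (10 px):
    . . . . . . . .
    . . . . . . . .
    . . . . . . . .
    . . . X . . . .
    . . . X X . . .
    . . . X X . . .
    . . . . X X . .
    . . . . X X . .
    . . . . X . . .
    . . . . . . . .
T3:
  2·area = 64  (B↔C swapped to make it positive)
  edge (14, 4)→(10, 18): d=(-4,14) right/bottom  bias=-1
  edge (10, 18)→(6, 16): d=(-4,-2) top-left  bias=+0
  edge (6, 16)→(14, 4): d=(8,-12) top-left  bias=+0
    (6,3)@(13, 7): e=[2,50,12] → X
    (7,3)@(15, 7): e=[-26,54,36] → .
    (5,4)@(11, 9): e=[22,38,4] → X
    (6,4)@(13, 9): e=[-6,42,28] → .
    (5,5)@(11, 11): e=[14,30,20] → X
    (6,5)@(13, 11): e=[-14,34,44] → .
    (4,6)@(9, 13): e=[34,18,12] → X
    (6,6)@(13, 13): e=[-22,26,60] → .
    (3,7)@(7, 15): e=[54,6,4] → X
    (5,7)@(11, 15): e=[-2,14,52] → .
    (3,8)@(7, 17): e=[46,-2,20] → .
    (4,8)@(9, 17): e=[18,2,44] → X
  covered (8 px):
    . . . . . . . .
    . . . . . . . .
    . . . . . . . .
    . . . . . . X .
    . . . . . X . .
    . . . . . X . .
    . . . . X X . .
    . . . X X . . .
    . . . . X . . .
    . . . . . . . .
T4:
  2·area = 4  (B↔C swapped to make it positive)
  edge (4, 12)→(8, 14): d=(4,2) right/bottom  bias=-1
  edge (8, 14)→(10, 16): d=(2,2) right/bottom  bias=-1
  edge (10, 16)→(4, 12): d=(-6,-4) top-left  bias=+0
    (0,3)@(1, 7): e=[-14,0,18] → .  [on edge]
    (1,4)@(3, 9): e=[-10,0,14] → .  [on edge]
    (2,5)@(5, 11): e=[-6,0,10] → .  [on edge]
    (3,6)@(7, 13): e=[-2,0,6] → .  [on edge]
    (4,7)@(9, 15): e=[2,0,2] → .  [on edge]
    (5,8)@(11, 17): e=[6,0,-2] → .  [on edge]
    (6,9)@(13, 19): e=[10,0,-6] → .  [on edge]
  covered (0 px):
    . . . . . . . .
    . . . . . . . .
    . . . . . . . .
    . . . . . . . .
    . . . . . . . .
    . . . . . . . .
    . . . . . . . .
    . . . . . . . .
    . . . . . . . .
    . . . . . . . .

Final: 27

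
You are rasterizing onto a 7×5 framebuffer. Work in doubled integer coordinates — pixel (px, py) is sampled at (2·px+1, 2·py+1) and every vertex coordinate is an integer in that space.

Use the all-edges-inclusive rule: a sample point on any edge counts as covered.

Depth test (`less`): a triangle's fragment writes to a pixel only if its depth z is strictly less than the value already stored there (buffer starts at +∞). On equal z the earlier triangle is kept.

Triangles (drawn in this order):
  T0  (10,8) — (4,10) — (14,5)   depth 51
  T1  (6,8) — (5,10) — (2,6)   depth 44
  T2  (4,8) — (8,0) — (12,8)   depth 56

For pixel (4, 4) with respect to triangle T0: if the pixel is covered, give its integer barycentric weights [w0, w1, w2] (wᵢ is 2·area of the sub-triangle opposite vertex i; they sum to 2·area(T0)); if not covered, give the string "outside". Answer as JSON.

T0:
  2·area = 10
  edge (10, 8)→(4, 10): d=(-6,2) inclusive
  edge (4, 10)→(14, 5): d=(10,-5) inclusive
  edge (14, 5)→(10, 8): d=(-4,3) inclusive
    (5,3)@(11, 7): e=[4,5,1] → #
    (6,3)@(13, 7): e=[0,15,-5] → ·  [on edge]
    (3,4)@(7, 9): e=[0,5,5] → #  [on edge]
    (4,4)@(9, 9): e=[-4,15,-1] → ·
    (5,4)@(11, 9): e=[-8,25,-7] → ·
  covered (2 px):
    · · · · · · ·
    · · · · · · ·
    · · · · · · ·
    · · · · · # ·
    · · · # · · ·
T1:
  2·area = 10
  edge (6, 8)→(5, 10): d=(-1,2) inclusive
  edge (5, 10)→(2, 6): d=(-3,-4) inclusive
  edge (2, 6)→(6, 8): d=(4,2) inclusive
    (1,3)@(3, 7): e=[7,1,2] → #
    (2,3)@(5, 7): e=[3,9,-2] → ·
    (1,4)@(3, 9): e=[5,-5,10] → ·
    (2,4)@(5, 9): e=[1,3,6] → #
    (3,4)@(7, 9): e=[-3,11,2] → ·
  covered (2 px):
    · · · · · · ·
    · · · · · · ·
    · · · · · · ·
    · # · · · · ·
    · · # · · · ·
T2:
  2·area = 64
  edge (4, 8)→(8, 0): d=(4,-8) inclusive
  edge (8, 0)→(12, 8): d=(4,8) inclusive
  edge (12, 8)→(4, 8): d=(-8,0) inclusive
    (3,1)@(7, 3): e=[4,20,40] → #
    (4,1)@(9, 3): e=[20,4,40] → #
    (5,1)@(11, 3): e=[36,-12,40] → ·
    (3,2)@(7, 5): e=[12,28,24] → #
    (5,2)@(11, 5): e=[44,-4,24] → ·
    (2,3)@(5, 7): e=[4,52,8] → #
    (5,3)@(11, 7): e=[52,4,8] → #
    (6,3)@(13, 7): e=[68,-12,8] → ·
    (2,4)@(5, 9): e=[12,60,-8] → ·
    (3,4)@(7, 9): e=[28,44,-8] → ·
    (4,4)@(9, 9): e=[44,28,-8] → ·
    (5,4)@(11, 9): e=[60,12,-8] → ·
  covered (8 px):
    · · · · · · ·
    · · · # # · ·
    · · · # # · ·
    · · # # # # ·
    · · · · · · ·

Final: "outside"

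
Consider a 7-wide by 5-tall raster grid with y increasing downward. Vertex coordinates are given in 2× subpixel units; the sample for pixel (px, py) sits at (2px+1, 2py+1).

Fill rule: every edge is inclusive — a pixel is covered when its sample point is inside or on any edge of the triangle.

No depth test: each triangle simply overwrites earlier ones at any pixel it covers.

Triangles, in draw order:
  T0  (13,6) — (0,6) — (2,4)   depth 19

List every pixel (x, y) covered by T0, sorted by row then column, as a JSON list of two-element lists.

T0:
  2·area = 26
  edge (13, 6)→(0, 6): d=(-13,0) inclusive
  edge (0, 6)→(2, 4): d=(2,-2) inclusive
  edge (2, 4)→(13, 6): d=(11,2) inclusive
    (2,0)@(5, 1): e=[65,0,-39] → ·  [on edge]
    (1,1)@(3, 3): e=[39,0,-13] → ·  [on edge]
    (0,2)@(1, 5): e=[13,0,13] → #  [on edge]
    (1,2)@(3, 5): e=[13,4,9] → #
    (2,2)@(5, 5): e=[13,8,5] → #
    (3,2)@(7, 5): e=[13,12,1] → #
    (4,2)@(9, 5): e=[13,16,-3] → ·
    (0,3)@(1, 7): e=[-13,4,35] → ·
    (1,3)@(3, 7): e=[-13,8,31] → ·
    (2,3)@(5, 7): e=[-13,12,27] → ·
    (3,3)@(7, 7): e=[-13,16,23] → ·
  covered (4 px):
    · · · · · · ·
    · · · · · · ·
    # # # # · · ·
    · · · · · · ·
    · · · · · · ·

Answer: [[0,2],[1,2],[2,2],[3,2]]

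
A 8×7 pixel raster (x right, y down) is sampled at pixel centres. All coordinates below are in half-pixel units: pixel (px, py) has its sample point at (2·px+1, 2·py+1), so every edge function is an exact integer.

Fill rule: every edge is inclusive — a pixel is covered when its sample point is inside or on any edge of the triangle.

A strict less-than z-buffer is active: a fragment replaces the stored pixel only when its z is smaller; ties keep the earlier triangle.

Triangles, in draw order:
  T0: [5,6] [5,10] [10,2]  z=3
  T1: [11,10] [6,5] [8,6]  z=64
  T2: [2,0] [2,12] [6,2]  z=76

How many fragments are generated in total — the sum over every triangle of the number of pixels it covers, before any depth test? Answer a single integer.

T0:
  2·area = 20  (B↔C swapped to make it positive)
  edge (5, 6)→(10, 2): d=(5,-4) inclusive
  edge (10, 2)→(5, 10): d=(-5,8) inclusive
  edge (5, 10)→(5, 6): d=(0,-4) inclusive
    (2,0)@(5, 1): e=[-25,45,0] → ·  [on edge]
    (2,1)@(5, 3): e=[-15,35,0] → ·  [on edge]
    (4,1)@(9, 3): e=[1,3,16] → #
    (5,1)@(11, 3): e=[9,-13,24] → ·
    (2,2)@(5, 5): e=[-5,25,0] → ·  [on edge]
    (3,2)@(7, 5): e=[3,9,8] → #
    (4,2)@(9, 5): e=[11,-7,16] → ·
    (2,3)@(5, 7): e=[5,15,0] → #  [on edge]
    (3,3)@(7, 7): e=[13,-1,8] → ·
    (2,4)@(5, 9): e=[15,5,0] → #  [on edge]
    (3,4)@(7, 9): e=[23,-11,8] → ·
    (2,5)@(5, 11): e=[25,-5,0] → ·  [on edge]
    (2,6)@(5, 13): e=[35,-15,0] → ·  [on edge]
  covered (4 px):
    · · · · · · · ·
    · · · · # · · ·
    · · · # · · · ·
    · · # · · · · ·
    · · # · · · · ·
    · · · · · · · ·
    · · · · · · · ·
T1:
  2·area = 5
  edge (11, 10)→(6, 5): d=(-5,-5) inclusive
  edge (6, 5)→(8, 6): d=(2,1) inclusive
  edge (8, 6)→(11, 10): d=(3,4) inclusive
  covered (0 px):
    · · · · · · · ·
    · · · · · · · ·
    · · · · · · · ·
    · · · · · · · ·
    · · · · · · · ·
    · · · · · · · ·
    · · · · · · · ·
T2:
  2·area = 48  (B↔C swapped to make it positive)
  edge (2, 0)→(6, 2): d=(4,2) inclusive
  edge (6, 2)→(2, 12): d=(-4,10) inclusive
  edge (2, 12)→(2, 0): d=(0,-12) inclusive
    (1,0)@(3, 1): e=[2,34,12] → #
    (2,0)@(5, 1): e=[-2,14,36] → ·
    (1,1)@(3, 3): e=[10,26,12] → #
    (2,1)@(5, 3): e=[6,6,36] → #
    (3,1)@(7, 3): e=[2,-14,60] → ·
    (1,2)@(3, 5): e=[18,18,12] → #
    (2,2)@(5, 5): e=[14,-2,36] → ·
    (1,3)@(3, 7): e=[26,10,12] → #
    (2,3)@(5, 7): e=[22,-10,36] → ·
    (1,4)@(3, 9): e=[34,2,12] → #
    (2,4)@(5, 9): e=[30,-18,36] → ·
    (1,5)@(3, 11): e=[42,-6,12] → ·
  covered (6 px):
    · # · · · · · ·
    · # # · · · · ·
    · # · · · · · ·
    · # · · · · · ·
    · # · · · · · ·
    · · · · · · · ·
    · · · · · · · ·

Result: 10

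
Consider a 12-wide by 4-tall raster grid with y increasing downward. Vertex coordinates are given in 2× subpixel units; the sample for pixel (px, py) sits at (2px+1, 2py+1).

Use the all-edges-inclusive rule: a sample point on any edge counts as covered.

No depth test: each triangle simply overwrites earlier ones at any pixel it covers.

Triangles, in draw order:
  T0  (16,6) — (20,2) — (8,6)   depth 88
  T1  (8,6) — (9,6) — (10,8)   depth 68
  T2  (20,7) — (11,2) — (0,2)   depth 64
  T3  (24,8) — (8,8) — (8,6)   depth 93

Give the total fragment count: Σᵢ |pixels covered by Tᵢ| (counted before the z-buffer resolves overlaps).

T0:
  2·area = 32  (B↔C swapped to make it positive)
  edge (16, 6)→(8, 6): d=(-8,0) inclusive
  edge (8, 6)→(20, 2): d=(12,-4) inclusive
  edge (20, 2)→(16, 6): d=(-4,4) inclusive
    (10,0)@(21, 1): e=[40,-8,0] → ·  [on edge]
    (11,0)@(23, 1): e=[40,0,-8] → ·  [on edge]
    (8,1)@(17, 3): e=[24,0,8] → █  [on edge]
    (9,1)@(19, 3): e=[24,8,0] → █  [on edge]
    (10,1)@(21, 3): e=[24,16,-8] → ·
    (5,2)@(11, 5): e=[8,0,24] → █  [on edge]
    (6,2)@(13, 5): e=[8,8,16] → █
    (7,2)@(15, 5): e=[8,16,8] → █
    (8,2)@(17, 5): e=[8,24,0] → █  [on edge]
    (9,2)@(19, 5): e=[8,32,-8] → ·
    (2,3)@(5, 7): e=[-8,0,40] → ·  [on edge]
    (5,3)@(11, 7): e=[-8,24,16] → ·
    (7,3)@(15, 7): e=[-8,40,0] → ·  [on edge]
  covered (6 px):
    · · · · · · · · · · · ·
    · · · · · · · · █ █ · ·
    · · · · · █ █ █ █ · · ·
    · · · · · · · · · · · ·
T1:
  2·area = 2
  edge (8, 6)→(9, 6): d=(1,0) inclusive
  edge (9, 6)→(10, 8): d=(1,2) inclusive
  edge (10, 8)→(8, 6): d=(-2,-2) inclusive
    (1,0)@(3, 1): e=[-5,7,0] → ·  [on edge]
    (2,1)@(5, 3): e=[-3,5,0] → ·  [on edge]
    (3,2)@(7, 5): e=[-1,3,0] → ·  [on edge]
    (4,3)@(9, 7): e=[1,1,0] → █  [on edge]
    (5,3)@(11, 7): e=[1,-3,4] → ·
  covered (1 px):
    · · · · · · · · · · · ·
    · · · · · · · · · · · ·
    · · · · · · · · · · · ·
    · · · · █ · · · · · · ·
T2:
  2·area = 55  (B↔C swapped to make it positive)
  edge (20, 7)→(0, 2): d=(-20,-5) inclusive
  edge (0, 2)→(11, 2): d=(11,0) inclusive
  edge (11, 2)→(20, 7): d=(9,5) inclusive
    (2,1)@(5, 3): e=[5,11,39] → █
    (3,1)@(7, 3): e=[15,11,29] → █
    (4,1)@(9, 3): e=[25,11,19] → █
    (5,1)@(11, 3): e=[35,11,9] → █
    (6,1)@(13, 3): e=[45,11,-1] → ·
    (2,2)@(5, 5): e=[-35,33,57] → ·
    (3,2)@(7, 5): e=[-25,33,47] → ·
    (4,2)@(9, 5): e=[-15,33,37] → ·
    (5,2)@(11, 5): e=[-5,33,27] → ·
    (6,2)@(13, 5): e=[5,33,17] → █
    (7,2)@(15, 5): e=[15,33,7] → █
    (8,2)@(17, 5): e=[25,33,-3] → ·
  covered (6 px):
    · · · · · · · · · · · ·
    · · █ █ █ █ · · · · · ·
    · · · · · · █ █ · · · ·
    · · · · · · · · · · · ·
T3:
  2·area = 32
  edge (24, 8)→(8, 8): d=(-16,0) inclusive
  edge (8, 8)→(8, 6): d=(0,-2) inclusive
  edge (8, 6)→(24, 8): d=(16,2) inclusive
    (4,3)@(9, 7): e=[16,2,14] → █
    (5,3)@(11, 7): e=[16,6,10] → █
    (6,3)@(13, 7): e=[16,10,6] → █
    (7,3)@(15, 7): e=[16,14,2] → █
    (8,3)@(17, 7): e=[16,18,-2] → ·
  covered (4 px):
    · · · · · · · · · · · ·
    · · · · · · · · · · · ·
    · · · · · · · · · · · ·
    · · · · █ █ █ █ · · · ·

Answer: 17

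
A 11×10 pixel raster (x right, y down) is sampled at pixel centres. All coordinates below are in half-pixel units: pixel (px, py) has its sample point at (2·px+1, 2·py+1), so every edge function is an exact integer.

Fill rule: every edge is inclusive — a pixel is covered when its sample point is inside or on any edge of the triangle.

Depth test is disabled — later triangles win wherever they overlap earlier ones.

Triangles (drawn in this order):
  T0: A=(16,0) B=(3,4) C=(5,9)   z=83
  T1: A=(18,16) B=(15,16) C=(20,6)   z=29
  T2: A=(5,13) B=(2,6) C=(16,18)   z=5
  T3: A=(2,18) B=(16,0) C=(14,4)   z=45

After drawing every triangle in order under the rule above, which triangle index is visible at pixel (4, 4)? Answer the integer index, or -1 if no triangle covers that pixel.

T0:
  2·area = 73  (B↔C swapped to make it positive)
  edge (16, 0)→(5, 9): d=(-11,9) inclusive
  edge (5, 9)→(3, 4): d=(-2,-5) inclusive
  edge (3, 4)→(16, 0): d=(13,-4) inclusive
    (6,0)@(13, 1): e=[16,56,1] → #
    (7,0)@(15, 1): e=[-2,66,9] → ·
    (3,1)@(7, 3): e=[48,22,3] → #
    (4,1)@(9, 3): e=[30,32,11] → #
    (5,1)@(11, 3): e=[12,42,19] → #
    (6,1)@(13, 3): e=[-6,52,27] → ·
    (2,2)@(5, 5): e=[44,8,21] → #
    (5,2)@(11, 5): e=[-10,38,45] → ·
    (2,3)@(5, 7): e=[22,4,47] → #
    (4,3)@(9, 7): e=[-14,24,63] → ·
    (2,4)@(5, 9): e=[0,0,73] → #  [on edge]
    (3,4)@(7, 9): e=[-18,10,81] → ·
    (4,9)@(9, 19): e=[-146,0,219] → ·  [on edge]
  covered (10 px):
    · · · · · · # · · · ·
    · · · # # # · · · · ·
    · · # # # · · · · · ·
    · · # # · · · · · · ·
    · · # · · · · · · · ·
    · · · · · · · · · · ·
    · · · · · · · · · · ·
    · · · · · · · · · · ·
    · · · · · · · · · · ·
    · · · · · · · · · · ·
T1:
  2·area = 30
  edge (18, 16)→(15, 16): d=(-3,0) inclusive
  edge (15, 16)→(20, 6): d=(5,-10) inclusive
  edge (20, 6)→(18, 16): d=(-2,10) inclusive
    (10,0)@(21, 1): e=[45,-15,0] → ·  [on edge]
    (9,4)@(19, 9): e=[21,5,4] → #
    (10,4)@(21, 9): e=[21,25,-16] → ·
    (9,5)@(19, 11): e=[15,15,0] → #  [on edge]
    (10,5)@(21, 11): e=[15,35,-20] → ·
    (8,6)@(17, 13): e=[9,5,16] → #
    (9,6)@(19, 13): e=[9,25,-4] → ·
    (8,7)@(17, 15): e=[3,15,12] → #
    (9,7)@(19, 15): e=[3,35,-8] → ·
    (8,8)@(17, 17): e=[-3,25,8] → ·
  covered (4 px):
    · · · · · · · · · · ·
    · · · · · · · · · · ·
    · · · · · · · · · · ·
    · · · · · · · · · · ·
    · · · · · · · · · # ·
    · · · · · · · · · # ·
    · · · · · · · · # · ·
    · · · · · · · · # · ·
    · · · · · · · · · · ·
    · · · · · · · · · · ·
T2:
  2·area = 62
  edge (5, 13)→(2, 6): d=(-3,-7) inclusive
  edge (2, 6)→(16, 18): d=(14,12) inclusive
  edge (16, 18)→(5, 13): d=(-11,-5) inclusive
    (1,3)@(3, 7): e=[4,2,56] → #
    (2,3)@(5, 7): e=[18,-22,66] → ·
    (1,4)@(3, 9): e=[-2,30,34] → ·
    (2,4)@(5, 9): e=[12,6,44] → #
    (3,4)@(7, 9): e=[26,-18,54] → ·
    (2,5)@(5, 11): e=[6,34,22] → #
    (3,5)@(7, 11): e=[20,10,32] → #
    (4,5)@(9, 11): e=[34,-14,42] → ·
    (2,6)@(5, 13): e=[0,62,0] → #  [on edge]
    (4,6)@(9, 13): e=[28,14,20] → #
    (5,6)@(11, 13): e=[42,-10,30] → ·
    (2,7)@(5, 15): e=[-6,90,-22] → ·
  covered (8 px):
    · · · · · · · · · · ·
    · · · · · · · · · · ·
    · · · · · · · · · · ·
    · # · · · · · · · · ·
    · · # · · · · · · · ·
    · · # # · · · · · · ·
    · · # # # · · · · · ·
    · · · · · # · · · · ·
    · · · · · · · · · · ·
    · · · · · · · · · · ·
T3:
  2·area = 20
  edge (2, 18)→(16, 0): d=(14,-18) inclusive
  edge (16, 0)→(14, 4): d=(-2,4) inclusive
  edge (14, 4)→(2, 18): d=(-12,14) inclusive
    (6,2)@(13, 5): e=[16,2,2] → #
    (7,2)@(15, 5): e=[52,-6,-26] → ·
    (5,3)@(11, 7): e=[8,6,6] → #
    (6,3)@(13, 7): e=[44,-2,-22] → ·
    (4,4)@(9, 9): e=[0,10,10] → #  [on edge]
    (5,4)@(11, 9): e=[36,2,-18] → ·
    (4,5)@(9, 11): e=[28,6,-14] → ·
  covered (3 px):
    · · · · · · · · · · ·
    · · · · · · · · · · ·
    · · · · · · # · · · ·
    · · · · · # · · · · ·
    · · · · # · · · · · ·
    · · · · · · · · · · ·
    · · · · · · · · · · ·
    · · · · · · · · · · ·
    · · · · · · · · · · ·
    · · · · · · · · · · ·

Z-buffer (winner per pixel, '.' = empty):
  . . . . . . 0 . . . .
  . . . 0 0 0 . . . . .
  . . 0 0 0 . 3 . . . .
  . 2 0 0 . 3 . . . . .
  . . 2 . 3 . . . . 1 .
  . . 2 2 . . . . . 1 .
  . . 2 2 2 . . . 1 . .
  . . . . . 2 . . 1 . .
  . . . . . . . . . . .
  . . . . . . . . . . .

Result: 3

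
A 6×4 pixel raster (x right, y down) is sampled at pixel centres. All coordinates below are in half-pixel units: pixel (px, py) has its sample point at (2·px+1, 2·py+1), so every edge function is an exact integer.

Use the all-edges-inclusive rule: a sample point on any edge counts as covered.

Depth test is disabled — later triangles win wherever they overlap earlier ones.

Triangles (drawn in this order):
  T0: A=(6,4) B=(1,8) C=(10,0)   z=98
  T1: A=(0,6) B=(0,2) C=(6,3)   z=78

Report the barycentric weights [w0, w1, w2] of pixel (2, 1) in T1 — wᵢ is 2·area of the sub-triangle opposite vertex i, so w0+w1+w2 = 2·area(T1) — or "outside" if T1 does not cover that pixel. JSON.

T0:
  2·area = 4
  edge (6, 4)→(1, 8): d=(-5,4) inclusive
  edge (1, 8)→(10, 0): d=(9,-8) inclusive
  edge (10, 0)→(6, 4): d=(-4,4) inclusive
    (4,0)@(9, 1): e=[3,1,0] → █  [on edge]
    (5,0)@(11, 1): e=[-5,17,-8] → ·
    (3,1)@(7, 3): e=[1,3,0] → █  [on edge]
    (4,1)@(9, 3): e=[-7,19,-8] → ·
    (2,2)@(5, 5): e=[-1,5,0] → ·  [on edge]
    (3,2)@(7, 5): e=[-9,21,-8] → ·
    (1,3)@(3, 7): e=[-3,7,0] → ·  [on edge]
  covered (2 px):
    · · · · █ ·
    · · · █ · ·
    · · · · · ·
    · · · · · ·
T1:
  2·area = 24
  edge (0, 6)→(0, 2): d=(0,-4) inclusive
  edge (0, 2)→(6, 3): d=(6,1) inclusive
  edge (6, 3)→(0, 6): d=(-6,3) inclusive
    (0,1)@(1, 3): e=[4,5,15] → █
    (1,1)@(3, 3): e=[12,3,9] → █
    (2,1)@(5, 3): e=[20,1,3] → █
    (3,1)@(7, 3): e=[28,-1,-3] → ·
    (0,2)@(1, 5): e=[4,17,3] → █
    (1,2)@(3, 5): e=[12,15,-3] → ·
    (2,2)@(5, 5): e=[20,13,-9] → ·
    (0,3)@(1, 7): e=[4,29,-9] → ·
  covered (4 px):
    · · · · · ·
    █ █ █ · · ·
    █ · · · · ·
    · · · · · ·

Answer: [1,3,20]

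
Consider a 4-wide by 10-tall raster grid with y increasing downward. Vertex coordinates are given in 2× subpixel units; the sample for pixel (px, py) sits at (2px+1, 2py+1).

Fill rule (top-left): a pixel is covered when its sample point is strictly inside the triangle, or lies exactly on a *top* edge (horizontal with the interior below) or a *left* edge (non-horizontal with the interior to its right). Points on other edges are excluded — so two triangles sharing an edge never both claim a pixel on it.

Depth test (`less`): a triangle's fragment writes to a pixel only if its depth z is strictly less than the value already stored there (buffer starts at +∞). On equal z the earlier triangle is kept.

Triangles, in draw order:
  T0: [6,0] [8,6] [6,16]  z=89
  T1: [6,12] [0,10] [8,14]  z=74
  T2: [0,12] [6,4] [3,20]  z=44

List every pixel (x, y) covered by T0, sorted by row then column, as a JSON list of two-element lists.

T0:
  2·area = 32
  edge (6, 0)→(8, 6): d=(2,6) right/bottom  bias=-1
  edge (8, 6)→(6, 16): d=(-2,10) right/bottom  bias=-1
  edge (6, 16)→(6, 0): d=(0,-16) top-left  bias=+0
    (3,1)@(7, 3): e=[0,16,16] → ·  [on edge]
    (3,2)@(7, 5): e=[4,12,16] → #
    (3,3)@(7, 7): e=[8,8,16] → #
    (3,4)@(7, 9): e=[12,4,16] → #
    (3,5)@(7, 11): e=[16,0,16] → ·  [on edge]
  covered (3 px):
    · · · ·
    · · · ·
    · · · #
    · · · #
    · · · #
    · · · ·
    · · · ·
    · · · ·
    · · · ·
    · · · ·
T1:
  2·area = 8  (B↔C swapped to make it positive)
  edge (6, 12)→(8, 14): d=(2,2) right/bottom  bias=-1
  edge (8, 14)→(0, 10): d=(-8,-4) top-left  bias=+0
  edge (0, 10)→(6, 12): d=(6,2) right/bottom  bias=-1
    (0,3)@(1, 7): e=[0,28,-20] → ·  [on edge]
    (1,4)@(3, 9): e=[0,20,-12] → ·  [on edge]
    (1,5)@(3, 11): e=[4,4,0] → ·  [on edge]
    (2,5)@(5, 11): e=[0,12,-4] → ·  [on edge]
    (3,6)@(7, 13): e=[0,4,4] → ·  [on edge]
  covered (0 px):
    · · · ·
    · · · ·
    · · · ·
    · · · ·
    · · · ·
    · · · ·
    · · · ·
    · · · ·
    · · · ·
    · · · ·
T2:
  2·area = 72
  edge (0, 12)→(6, 4): d=(6,-8) top-left  bias=+0
  edge (6, 4)→(3, 20): d=(-3,16) right/bottom  bias=-1
  edge (3, 20)→(0, 12): d=(-3,-8) top-left  bias=+0
    (2,3)@(5, 7): e=[10,7,55] → #
    (3,3)@(7, 7): e=[26,-25,71] → ·
    (1,4)@(3, 9): e=[6,33,33] → #
    (3,4)@(7, 9): e=[38,-31,65] → ·
    (0,5)@(1, 11): e=[2,59,11] → #
    (2,5)@(5, 11): e=[34,-5,43] → ·
    (0,6)@(1, 13): e=[14,53,5] → #
    (2,6)@(5, 13): e=[46,-11,37] → ·
    (0,7)@(1, 15): e=[26,47,-1] → ·
    (1,7)@(3, 15): e=[42,15,15] → #
    (2,7)@(5, 15): e=[58,-17,31] → ·
    (1,8)@(3, 17): e=[54,9,9] → #
  covered (10 px):
    · · · ·
    · · · ·
    · · · ·
    · · # ·
    · # # ·
    # # · ·
    # # · ·
    · # · ·
    · # · ·
    · # · ·

Result: [[3,2],[3,3],[3,4]]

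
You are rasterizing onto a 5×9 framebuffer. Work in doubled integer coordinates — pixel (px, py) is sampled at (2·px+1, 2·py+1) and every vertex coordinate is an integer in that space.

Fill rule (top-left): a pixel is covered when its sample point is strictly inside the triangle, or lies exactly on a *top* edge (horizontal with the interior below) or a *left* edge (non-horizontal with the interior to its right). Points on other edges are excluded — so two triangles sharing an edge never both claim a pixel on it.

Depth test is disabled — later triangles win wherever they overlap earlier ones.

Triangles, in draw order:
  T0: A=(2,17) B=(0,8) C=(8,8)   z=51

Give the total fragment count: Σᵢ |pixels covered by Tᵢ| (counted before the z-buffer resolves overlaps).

T0:
  2·area = 72
  edge (2, 17)→(0, 8): d=(-2,-9) top-left  bias=+0
  edge (0, 8)→(8, 8): d=(8,0) top-left  bias=+0
  edge (8, 8)→(2, 17): d=(-6,9) right/bottom  bias=-1
    (0,4)@(1, 9): e=[7,8,57] → █
    (1,4)@(3, 9): e=[25,8,39] → █
    (2,4)@(5, 9): e=[43,8,21] → █
    (3,4)@(7, 9): e=[61,8,3] → █
    (4,4)@(9, 9): e=[79,8,-15] → ·
    (0,5)@(1, 11): e=[3,24,45] → █
    (3,5)@(7, 11): e=[57,24,-9] → ·
    (0,6)@(1, 13): e=[-1,40,33] → ·
    (1,6)@(3, 13): e=[17,40,15] → █
    (2,6)@(5, 13): e=[35,40,-3] → ·
    (1,7)@(3, 15): e=[13,56,3] → █
    (2,7)@(5, 15): e=[31,56,-15] → ·
  covered (9 px):
    · · · · ·
    · · · · ·
    · · · · ·
    · · · · ·
    █ █ █ █ ·
    █ █ █ · ·
    · █ · · ·
    · █ · · ·
    · · · · ·

Result: 9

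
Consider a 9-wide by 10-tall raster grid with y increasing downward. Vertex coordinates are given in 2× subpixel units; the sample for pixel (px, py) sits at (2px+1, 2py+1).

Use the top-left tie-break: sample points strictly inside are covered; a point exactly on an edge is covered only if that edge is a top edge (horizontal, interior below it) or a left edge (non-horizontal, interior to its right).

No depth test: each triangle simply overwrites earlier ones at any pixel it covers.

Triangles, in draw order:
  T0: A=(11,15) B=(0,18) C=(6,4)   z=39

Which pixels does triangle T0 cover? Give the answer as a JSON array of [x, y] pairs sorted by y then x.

T0:
  2·area = 136
  edge (11, 15)→(0, 18): d=(-11,3) right/bottom  bias=-1
  edge (0, 18)→(6, 4): d=(6,-14) top-left  bias=+0
  edge (6, 4)→(11, 15): d=(5,11) right/bottom  bias=-1
    (2,3)@(5, 7): e=[106,4,26] → X
    (3,3)@(7, 7): e=[100,32,4] → X
    (4,3)@(9, 7): e=[94,60,-18] → .
    (2,4)@(5, 9): e=[84,16,36] → X
    (4,4)@(9, 9): e=[72,72,-8] → .
    (1,5)@(3, 11): e=[68,0,68] → X  [on edge]
    (4,5)@(9, 11): e=[50,84,2] → X
    (5,5)@(11, 11): e=[44,112,-20] → .
    (1,6)@(3, 13): e=[46,12,78] → X
    (5,6)@(11, 13): e=[22,124,-10] → .
    (1,7)@(3, 15): e=[24,24,88] → X
    (5,7)@(11, 15): e=[0,136,0] → .  [on edge]
  covered (18 px):
    . . . . . . . . .
    . . . . . . . . .
    . . . . . . . . .
    . . X X . . . . .
    . . X X . . . . .
    . X X X X . . . .
    . X X X X . . . .
    . X X X X . . . .
    X X . . . . . . .
    . . . . . . . . .

Result: [[2,3],[3,3],[2,4],[3,4],[1,5],[2,5],[3,5],[4,5],[1,6],[2,6],[3,6],[4,6],[1,7],[2,7],[3,7],[4,7],[0,8],[1,8]]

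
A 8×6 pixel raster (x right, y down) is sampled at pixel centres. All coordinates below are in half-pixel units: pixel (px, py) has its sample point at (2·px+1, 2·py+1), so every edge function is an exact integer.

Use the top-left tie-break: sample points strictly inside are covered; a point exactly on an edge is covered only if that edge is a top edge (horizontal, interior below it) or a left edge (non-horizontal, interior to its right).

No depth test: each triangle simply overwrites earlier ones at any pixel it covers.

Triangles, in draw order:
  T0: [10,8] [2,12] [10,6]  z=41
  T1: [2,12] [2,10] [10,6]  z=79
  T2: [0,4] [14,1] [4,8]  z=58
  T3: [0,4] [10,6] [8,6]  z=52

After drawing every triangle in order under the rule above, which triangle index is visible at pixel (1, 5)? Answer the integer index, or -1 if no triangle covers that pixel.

T0:
  2·area = 16
  edge (10, 8)→(2, 12): d=(-8,4) right/bottom  bias=-1
  edge (2, 12)→(10, 6): d=(8,-6) top-left  bias=+0
  edge (10, 6)→(10, 8): d=(0,2) right/bottom  bias=-1
    (4,3)@(9, 7): e=[12,2,2] → █
    (5,3)@(11, 7): e=[4,14,-2] → ·
    (3,4)@(7, 9): e=[4,6,6] → █
    (4,4)@(9, 9): e=[-4,18,2] → ·
    (3,5)@(7, 11): e=[-12,22,6] → ·
  covered (2 px):
    · · · · · · · ·
    · · · · · · · ·
    · · · · · · · ·
    · · · · █ · · ·
    · · · █ · · · ·
    · · · · · · · ·
T1:
  2·area = 16
  edge (2, 12)→(2, 10): d=(0,-2) top-left  bias=+0
  edge (2, 10)→(10, 6): d=(8,-4) top-left  bias=+0
  edge (10, 6)→(2, 12): d=(-8,6) right/bottom  bias=-1
    (2,4)@(5, 9): e=[6,4,6] → █
    (3,4)@(7, 9): e=[10,12,-6] → ·
    (1,5)@(3, 11): e=[2,12,2] → █
    (2,5)@(5, 11): e=[6,20,-10] → ·
  covered (2 px):
    · · · · · · · ·
    · · · · · · · ·
    · · · · · · · ·
    · · · · · · · ·
    · · █ · · · · ·
    · █ · · · · · ·
T2:
  2·area = 68
  edge (0, 4)→(14, 1): d=(14,-3) top-left  bias=+0
  edge (14, 1)→(4, 8): d=(-10,7) right/bottom  bias=-1
  edge (4, 8)→(0, 4): d=(-4,-4) top-left  bias=+0
    (2,1)@(5, 3): e=[1,43,24] → █
    (3,1)@(7, 3): e=[7,29,32] → █
    (4,1)@(9, 3): e=[13,15,40] → █
    (5,1)@(11, 3): e=[19,1,48] → █
    (6,1)@(13, 3): e=[25,-13,56] → ·
    (0,2)@(1, 5): e=[17,51,0] → █  [on edge]
    (1,2)@(3, 5): e=[23,37,8] → █
    (4,2)@(9, 5): e=[41,-5,32] → ·
    (5,2)@(11, 5): e=[47,-19,40] → ·
    (0,3)@(1, 7): e=[45,31,-8] → ·
    (1,3)@(3, 7): e=[51,17,0] → █  [on edge]
    (3,3)@(7, 7): e=[63,-11,16] → ·
    (2,4)@(5, 9): e=[85,-17,0] → ·  [on edge]
    (3,5)@(7, 11): e=[119,-51,0] → ·  [on edge]
  covered (10 px):
    · · · · · · · ·
    · · █ █ █ █ · ·
    █ █ █ █ · · · ·
    · █ █ · · · · ·
    · · · · · · · ·
    · · · · · · · ·
T3:
  2·area = 4
  edge (0, 4)→(10, 6): d=(10,2) right/bottom  bias=-1
  edge (10, 6)→(8, 6): d=(-2,0) right/bottom  bias=-1
  edge (8, 6)→(0, 4): d=(-8,-2) top-left  bias=+0
    (2,2)@(5, 5): e=[0,2,2] → ·  [on edge]
    (7,3)@(15, 7): e=[0,-2,6] → ·  [on edge]
  covered (0 px):
    · · · · · · · ·
    · · · · · · · ·
    · · · · · · · ·
    · · · · · · · ·
    · · · · · · · ·
    · · · · · · · ·

Z-buffer (winner per pixel, '.' = empty):
  . . . . . . . .
  . . 2 2 2 2 . .
  2 2 2 2 . . . .
  . 2 2 . 0 . . .
  . . 1 0 . . . .
  . 1 . . . . . .

Answer: 1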